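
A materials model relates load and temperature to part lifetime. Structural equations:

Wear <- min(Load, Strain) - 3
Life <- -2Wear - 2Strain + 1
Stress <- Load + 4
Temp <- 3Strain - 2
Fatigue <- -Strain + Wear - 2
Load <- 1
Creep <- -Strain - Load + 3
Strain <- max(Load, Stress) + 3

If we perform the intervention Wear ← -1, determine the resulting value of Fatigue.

-11

Intervening sets Wear = -1 and removes its equation (Wear <- min(Load, Strain) - 3).
Stress = Load + 4  [with Load=1]  = 5
Strain = max(Load, Stress) + 3  [with Load=1, Stress=5]  = 8
Fatigue = -Strain + Wear - 2  [with Strain=8, Wear=-1]  = -11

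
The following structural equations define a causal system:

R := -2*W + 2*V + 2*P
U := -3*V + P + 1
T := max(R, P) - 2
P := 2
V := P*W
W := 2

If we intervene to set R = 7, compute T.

Under do(R=7), the mechanism R := -2*W + 2*V + 2*P is discarded; R is fixed at 7.
T = max(R, P) - 2  [with R=7, P=2]  = 5

5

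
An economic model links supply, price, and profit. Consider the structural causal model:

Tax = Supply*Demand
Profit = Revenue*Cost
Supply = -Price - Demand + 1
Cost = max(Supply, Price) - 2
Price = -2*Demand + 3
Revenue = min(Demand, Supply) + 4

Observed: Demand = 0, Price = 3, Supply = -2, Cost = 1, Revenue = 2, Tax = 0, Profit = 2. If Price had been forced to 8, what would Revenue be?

do(Price=8) replaces the equation Price = -2*Demand + 3 with the constant Price = 8.
Supply = -Price - Demand + 1  [with Price=8, Demand=0]  = -7
Revenue = min(Demand, Supply) + 4  [with Demand=0, Supply=-7]  = -3

-3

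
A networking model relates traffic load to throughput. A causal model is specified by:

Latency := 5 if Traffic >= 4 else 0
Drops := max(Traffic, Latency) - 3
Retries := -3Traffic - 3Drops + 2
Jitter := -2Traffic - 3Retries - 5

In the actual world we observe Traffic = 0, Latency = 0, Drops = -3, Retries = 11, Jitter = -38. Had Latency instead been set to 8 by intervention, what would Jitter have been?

34

do(Latency=8) replaces the equation Latency := 5 if Traffic >= 4 else 0 with the constant Latency = 8.
Drops = max(Traffic, Latency) - 3  [with Traffic=0, Latency=8]  = 5
Retries = -3Traffic - 3Drops + 2  [with Traffic=0, Drops=5]  = -13
Jitter = -2Traffic - 3Retries - 5  [with Traffic=0, Retries=-13]  = 34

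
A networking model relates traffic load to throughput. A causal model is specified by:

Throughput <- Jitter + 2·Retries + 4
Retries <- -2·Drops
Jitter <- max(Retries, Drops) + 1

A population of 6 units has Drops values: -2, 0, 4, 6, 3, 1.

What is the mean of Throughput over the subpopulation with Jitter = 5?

Conditioning on Jitter=5 selects the 2 unit(s) with Drops ∈ {-2, 4}. Their Throughput values: 17, -7. Mean = 5.

5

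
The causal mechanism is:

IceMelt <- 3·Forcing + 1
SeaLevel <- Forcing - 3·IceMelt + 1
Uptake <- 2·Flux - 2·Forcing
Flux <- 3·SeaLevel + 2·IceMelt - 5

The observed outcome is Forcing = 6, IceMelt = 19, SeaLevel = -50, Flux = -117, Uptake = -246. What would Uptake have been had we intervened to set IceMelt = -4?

76

do(IceMelt=-4) replaces the equation IceMelt <- 3·Forcing + 1 with the constant IceMelt = -4.
SeaLevel = Forcing - 3·IceMelt + 1  [with Forcing=6, IceMelt=-4]  = 19
Flux = 3·SeaLevel + 2·IceMelt - 5  [with SeaLevel=19, IceMelt=-4]  = 44
Uptake = 2·Flux - 2·Forcing  [with Flux=44, Forcing=6]  = 76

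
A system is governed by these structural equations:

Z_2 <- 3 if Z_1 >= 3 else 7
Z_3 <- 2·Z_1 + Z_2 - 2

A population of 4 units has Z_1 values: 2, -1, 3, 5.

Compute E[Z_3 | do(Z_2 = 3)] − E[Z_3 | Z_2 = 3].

-3.5

Every unit gets Z_2=3 under the intervention. Z_3 values become 5, -1, 7, 11; E[Z_3|do(Z_2=3)] = 5.5.
E[Z_3|Z_2=3] averages over only the 2 units with Z_2=3 (Z_1 = 3, 5): Z_3 = 7, 11, mean 9.
Difference = 5.5 − 9 = -3.5.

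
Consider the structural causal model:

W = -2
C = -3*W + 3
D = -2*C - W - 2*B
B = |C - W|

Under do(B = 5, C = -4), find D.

The joint intervention fixes B = 5, C = -4, removing each variable's own equation.
D = -2*C - W - 2*B  [with C=-4, W=-2, B=5]  = 0

0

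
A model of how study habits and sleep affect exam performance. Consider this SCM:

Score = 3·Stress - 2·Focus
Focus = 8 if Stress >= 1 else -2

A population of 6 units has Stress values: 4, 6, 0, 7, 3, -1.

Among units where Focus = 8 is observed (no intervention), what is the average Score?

Observing Focus=8 restricts to units where Focus's equation naturally yields 8: Stress ∈ {4, 6, 7, 3}. In that subpopulation Score = -4, 2, 5, -7, mean -1.

-1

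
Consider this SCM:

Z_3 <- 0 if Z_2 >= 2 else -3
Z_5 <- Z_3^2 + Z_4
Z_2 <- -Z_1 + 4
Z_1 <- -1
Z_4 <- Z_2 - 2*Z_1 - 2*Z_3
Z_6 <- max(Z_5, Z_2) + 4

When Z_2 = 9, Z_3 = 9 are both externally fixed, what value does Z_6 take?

Under do(Z_2 = 9, Z_3 = 9), each intervened variable's structural equation is replaced by its fixed value.
Z_4 = Z_2 - 2*Z_1 - 2*Z_3  [with Z_2=9, Z_1=-1, Z_3=9]  = -7
Z_5 = Z_3^2 + Z_4  [with Z_3=9, Z_4=-7]  = 74
Z_6 = max(Z_5, Z_2) + 4  [with Z_5=74, Z_2=9]  = 78

78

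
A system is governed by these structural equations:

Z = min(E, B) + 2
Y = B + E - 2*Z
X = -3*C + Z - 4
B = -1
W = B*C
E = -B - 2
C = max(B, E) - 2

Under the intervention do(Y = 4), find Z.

do(Y=4) replaces the equation Y = B + E - 2*Z with the constant Y = 4.
Z is not downstream of the intervention, so its value is determined by the original equations.
E = -B - 2  [with B=-1]  = -1
Z = min(E, B) + 2  [with E=-1, B=-1]  = 1

1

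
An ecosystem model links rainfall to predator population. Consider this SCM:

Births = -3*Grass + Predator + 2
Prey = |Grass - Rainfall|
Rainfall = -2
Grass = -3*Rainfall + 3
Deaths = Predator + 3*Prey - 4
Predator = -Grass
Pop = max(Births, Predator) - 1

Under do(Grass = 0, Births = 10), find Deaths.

2

Setting Grass = 0, Births = 10 by intervention discards those variables' equations.
Prey = |Grass - Rainfall|  [with Grass=0, Rainfall=-2]  = 2
Predator = -Grass  [with Grass=0]  = 0
Deaths = Predator + 3*Prey - 4  [with Predator=0, Prey=2]  = 2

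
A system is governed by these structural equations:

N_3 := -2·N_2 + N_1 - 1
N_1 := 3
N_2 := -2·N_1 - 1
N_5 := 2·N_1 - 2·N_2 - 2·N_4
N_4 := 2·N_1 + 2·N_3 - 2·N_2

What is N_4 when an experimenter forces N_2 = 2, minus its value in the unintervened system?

Under do(N_2=2), the mechanism N_2 := -2·N_1 - 1 is discarded; N_2 is fixed at 2.
N_3 = -2·N_2 + N_1 - 1  [with N_2=2, N_1=3]  = -2
N_4 = 2·N_1 + 2·N_3 - 2·N_2  [with N_1=3, N_3=-2, N_2=2]  = -2
Without intervention: N_2 = -2·N_1 - 1  [with N_1=3]  = -7; N_3 = -2·N_2 + N_1 - 1  [with N_2=-7, N_1=3]  = 16; N_4 = 2·N_1 + 2·N_3 - 2·N_2  [with N_1=3, N_3=16, N_2=-7]  = 52.
Change = -2 − 52 = -54.

-54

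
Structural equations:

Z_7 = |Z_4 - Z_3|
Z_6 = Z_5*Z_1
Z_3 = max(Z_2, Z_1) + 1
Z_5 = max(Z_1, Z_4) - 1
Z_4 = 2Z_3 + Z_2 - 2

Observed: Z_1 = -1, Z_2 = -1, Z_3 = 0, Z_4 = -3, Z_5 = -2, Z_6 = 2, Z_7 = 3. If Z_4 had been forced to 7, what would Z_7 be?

7

The intervention breaks the incoming arrows to Z_4: Z_4 = 2Z_3 + Z_2 - 2 no longer applies, and Z_4 = 7.
Z_3 = max(Z_2, Z_1) + 1  [with Z_2=-1, Z_1=-1]  = 0
Z_7 = |Z_4 - Z_3|  [with Z_4=7, Z_3=0]  = 7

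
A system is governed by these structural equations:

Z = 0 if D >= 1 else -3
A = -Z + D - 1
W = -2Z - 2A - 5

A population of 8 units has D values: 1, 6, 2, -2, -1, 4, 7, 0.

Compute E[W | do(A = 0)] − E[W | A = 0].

-0.75

do(A=0) breaks A's dependence on D. With A=0 fixed, W across the units is -5, -5, -5, 1, 1, -5, -5, 1, mean -2.75.
Observing A=0 restricts to units where A's equation naturally yields 0: D ∈ {1, -2}. In that subpopulation W = -5, 1, mean -2.
Difference = -2.75 − (-2) = -0.75.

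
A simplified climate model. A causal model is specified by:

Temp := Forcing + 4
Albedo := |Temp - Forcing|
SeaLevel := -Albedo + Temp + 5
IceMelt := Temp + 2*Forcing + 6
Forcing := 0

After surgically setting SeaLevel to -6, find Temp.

Under do(SeaLevel=-6), the mechanism SeaLevel := -Albedo + Temp + 5 is discarded; SeaLevel is fixed at -6.
No directed path runs from SeaLevel to Temp, so Temp keeps its natural value.
Temp = Forcing + 4  [with Forcing=0]  = 4

4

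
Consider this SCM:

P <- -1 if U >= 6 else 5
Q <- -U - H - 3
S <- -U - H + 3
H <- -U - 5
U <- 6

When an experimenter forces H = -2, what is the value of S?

-1

The intervention breaks the incoming arrows to H: H <- -U - 5 no longer applies, and H = -2.
S = -U - H + 3  [with U=6, H=-2]  = -1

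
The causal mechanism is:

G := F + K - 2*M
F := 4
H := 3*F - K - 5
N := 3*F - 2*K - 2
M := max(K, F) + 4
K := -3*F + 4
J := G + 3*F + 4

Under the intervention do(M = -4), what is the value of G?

The intervention breaks the incoming arrows to M: M := max(K, F) + 4 no longer applies, and M = -4.
K = -3*F + 4  [with F=4]  = -8
G = F + K - 2*M  [with F=4, K=-8, M=-4]  = 4

4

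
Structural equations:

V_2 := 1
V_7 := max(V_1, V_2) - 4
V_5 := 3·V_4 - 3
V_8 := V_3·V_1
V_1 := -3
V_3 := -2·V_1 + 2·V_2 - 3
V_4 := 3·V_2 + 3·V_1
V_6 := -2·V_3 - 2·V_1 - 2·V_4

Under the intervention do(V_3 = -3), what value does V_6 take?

The intervention breaks the incoming arrows to V_3: V_3 := -2·V_1 + 2·V_2 - 3 no longer applies, and V_3 = -3.
V_4 = 3·V_2 + 3·V_1  [with V_2=1, V_1=-3]  = -6
V_6 = -2·V_3 - 2·V_1 - 2·V_4  [with V_3=-3, V_1=-3, V_4=-6]  = 24

24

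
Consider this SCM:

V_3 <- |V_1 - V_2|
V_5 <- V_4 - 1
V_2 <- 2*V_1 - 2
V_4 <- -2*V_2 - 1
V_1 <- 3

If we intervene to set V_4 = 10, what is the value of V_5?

Intervening sets V_4 = 10 and removes its equation (V_4 <- -2*V_2 - 1).
V_5 = V_4 - 1  [with V_4=10]  = 9

9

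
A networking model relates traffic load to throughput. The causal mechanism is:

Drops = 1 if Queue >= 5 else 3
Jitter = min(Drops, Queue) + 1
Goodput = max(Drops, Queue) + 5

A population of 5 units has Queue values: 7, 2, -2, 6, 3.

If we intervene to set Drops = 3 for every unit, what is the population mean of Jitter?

2.8

Every unit gets Drops=3 under the intervention. Jitter values become 4, 3, -1, 4, 4; E[Jitter|do(Drops=3)] = 2.8.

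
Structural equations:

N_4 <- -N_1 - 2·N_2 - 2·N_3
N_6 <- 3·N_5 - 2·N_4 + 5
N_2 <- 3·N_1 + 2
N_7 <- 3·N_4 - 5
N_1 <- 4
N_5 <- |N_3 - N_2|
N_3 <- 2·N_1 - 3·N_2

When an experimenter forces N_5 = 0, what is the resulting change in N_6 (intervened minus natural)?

-144

The intervention breaks the incoming arrows to N_5: N_5 <- |N_3 - N_2| no longer applies, and N_5 = 0.
N_2 = 3·N_1 + 2  [with N_1=4]  = 14
N_3 = 2·N_1 - 3·N_2  [with N_1=4, N_2=14]  = -34
N_4 = -N_1 - 2·N_2 - 2·N_3  [with N_1=4, N_2=14, N_3=-34]  = 36
N_6 = 3·N_5 - 2·N_4 + 5  [with N_5=0, N_4=36]  = -67
Without intervention: N_2 = 3·N_1 + 2  [with N_1=4]  = 14; N_3 = 2·N_1 - 3·N_2  [with N_1=4, N_2=14]  = -34; N_4 = -N_1 - 2·N_2 - 2·N_3  [with N_1=4, N_2=14, N_3=-34]  = 36; N_5 = |N_3 - N_2|  [with N_3=-34, N_2=14]  = 48; N_6 = 3·N_5 - 2·N_4 + 5  [with N_5=48, N_4=36]  = 77.
Change = -67 − 77 = -144.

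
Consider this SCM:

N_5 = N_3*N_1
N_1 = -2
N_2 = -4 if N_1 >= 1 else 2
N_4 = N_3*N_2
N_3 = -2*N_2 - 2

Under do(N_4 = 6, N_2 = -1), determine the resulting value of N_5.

The joint intervention fixes N_4 = 6, N_2 = -1, removing each variable's own equation.
N_3 = -2*N_2 - 2  [with N_2=-1]  = 0
N_5 = N_3*N_1  [with N_3=0, N_1=-2]  = 0

0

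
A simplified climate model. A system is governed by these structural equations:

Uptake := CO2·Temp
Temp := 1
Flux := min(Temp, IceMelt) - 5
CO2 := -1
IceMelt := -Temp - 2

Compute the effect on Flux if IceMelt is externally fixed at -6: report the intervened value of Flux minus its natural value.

-3

The intervention breaks the incoming arrows to IceMelt: IceMelt := -Temp - 2 no longer applies, and IceMelt = -6.
Flux = min(Temp, IceMelt) - 5  [with Temp=1, IceMelt=-6]  = -11
Without intervention: IceMelt = -Temp - 2  [with Temp=1]  = -3; Flux = min(Temp, IceMelt) - 5  [with Temp=1, IceMelt=-3]  = -8.
Change = -11 − (-8) = -3.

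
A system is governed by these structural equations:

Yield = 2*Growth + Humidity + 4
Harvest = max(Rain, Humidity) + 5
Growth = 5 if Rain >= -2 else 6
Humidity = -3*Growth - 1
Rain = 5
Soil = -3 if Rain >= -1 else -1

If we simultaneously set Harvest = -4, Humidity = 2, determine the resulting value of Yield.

Setting Harvest = -4, Humidity = 2 by intervention discards those variables' equations.
Growth = 5 if Rain >= -2 else 6  [with Rain=5]  = 5
Yield = 2*Growth + Humidity + 4  [with Growth=5, Humidity=2]  = 16

16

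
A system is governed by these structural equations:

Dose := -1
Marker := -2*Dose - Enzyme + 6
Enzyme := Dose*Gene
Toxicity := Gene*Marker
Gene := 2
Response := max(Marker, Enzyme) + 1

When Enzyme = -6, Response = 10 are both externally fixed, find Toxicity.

28

Setting Enzyme = -6, Response = 10 by intervention discards those variables' equations.
Marker = -2*Dose - Enzyme + 6  [with Dose=-1, Enzyme=-6]  = 14
Toxicity = Gene*Marker  [with Gene=2, Marker=14]  = 28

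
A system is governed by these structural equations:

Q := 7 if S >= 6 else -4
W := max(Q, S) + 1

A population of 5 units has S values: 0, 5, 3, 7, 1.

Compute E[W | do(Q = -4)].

Every unit gets Q=-4 under the intervention. W values become 1, 6, 4, 8, 2; E[W|do(Q=-4)] = 4.2.

4.2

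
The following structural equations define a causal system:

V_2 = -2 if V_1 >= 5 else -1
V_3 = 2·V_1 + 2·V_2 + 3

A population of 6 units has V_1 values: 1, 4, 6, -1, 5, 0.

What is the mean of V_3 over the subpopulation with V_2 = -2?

10

Observing V_2=-2 restricts to units where V_2's equation naturally yields -2: V_1 ∈ {6, 5}. In that subpopulation V_3 = 11, 9, mean 10.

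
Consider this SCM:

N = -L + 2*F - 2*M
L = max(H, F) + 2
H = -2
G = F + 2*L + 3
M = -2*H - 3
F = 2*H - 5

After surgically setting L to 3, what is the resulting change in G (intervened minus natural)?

6

Intervening sets L = 3 and removes its equation (L = max(H, F) + 2).
F = 2*H - 5  [with H=-2]  = -9
G = F + 2*L + 3  [with F=-9, L=3]  = 0
Without intervention: F = 2*H - 5  [with H=-2]  = -9; L = max(H, F) + 2  [with H=-2, F=-9]  = 0; G = F + 2*L + 3  [with F=-9, L=0]  = -6.
Change = 0 − (-6) = 6.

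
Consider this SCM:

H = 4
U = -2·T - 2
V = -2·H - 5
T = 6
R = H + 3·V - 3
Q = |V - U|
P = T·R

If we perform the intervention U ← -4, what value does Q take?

9

Under do(U=-4), the mechanism U = -2·T - 2 is discarded; U is fixed at -4.
V = -2·H - 5  [with H=4]  = -13
Q = |V - U|  [with V=-13, U=-4]  = 9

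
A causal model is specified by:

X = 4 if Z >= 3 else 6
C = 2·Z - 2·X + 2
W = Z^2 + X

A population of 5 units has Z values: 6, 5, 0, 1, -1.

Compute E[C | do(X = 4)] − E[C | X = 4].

-6.6

do(X=4) breaks X's dependence on Z. With X=4 fixed, C across the units is 6, 4, -6, -4, -8, mean -1.6.
E[C|X=4] averages over only the 2 units with X=4 (Z = 6, 5): C = 6, 4, mean 5.
Difference = -1.6 − 5 = -6.6.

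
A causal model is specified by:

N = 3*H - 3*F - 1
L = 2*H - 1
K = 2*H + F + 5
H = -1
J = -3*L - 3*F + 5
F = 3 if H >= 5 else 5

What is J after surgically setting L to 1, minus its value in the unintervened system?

-12

The intervention breaks the incoming arrows to L: L = 2*H - 1 no longer applies, and L = 1.
F = 3 if H >= 5 else 5  [with H=-1]  = 5
J = -3*L - 3*F + 5  [with L=1, F=5]  = -13
Without intervention: F = 3 if H >= 5 else 5  [with H=-1]  = 5; L = 2*H - 1  [with H=-1]  = -3; J = -3*L - 3*F + 5  [with L=-3, F=5]  = -1.
Change = -13 − (-1) = -12.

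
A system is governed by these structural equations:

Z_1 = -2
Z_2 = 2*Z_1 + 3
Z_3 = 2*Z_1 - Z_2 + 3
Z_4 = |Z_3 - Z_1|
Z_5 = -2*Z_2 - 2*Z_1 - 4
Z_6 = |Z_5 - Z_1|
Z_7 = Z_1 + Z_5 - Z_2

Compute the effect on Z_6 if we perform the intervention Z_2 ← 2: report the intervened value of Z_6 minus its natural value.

-2

Under do(Z_2=2), the mechanism Z_2 = 2*Z_1 + 3 is discarded; Z_2 is fixed at 2.
Z_5 = -2*Z_2 - 2*Z_1 - 4  [with Z_2=2, Z_1=-2]  = -4
Z_6 = |Z_5 - Z_1|  [with Z_5=-4, Z_1=-2]  = 2
Without intervention: Z_2 = 2*Z_1 + 3  [with Z_1=-2]  = -1; Z_5 = -2*Z_2 - 2*Z_1 - 4  [with Z_2=-1, Z_1=-2]  = 2; Z_6 = |Z_5 - Z_1|  [with Z_5=2, Z_1=-2]  = 4.
Change = 2 − 4 = -2.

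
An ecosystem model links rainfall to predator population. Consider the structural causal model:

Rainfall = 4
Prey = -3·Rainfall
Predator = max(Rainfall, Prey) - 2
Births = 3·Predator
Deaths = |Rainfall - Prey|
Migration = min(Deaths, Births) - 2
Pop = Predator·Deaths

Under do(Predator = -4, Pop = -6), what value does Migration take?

Under do(Predator = -4, Pop = -6), each intervened variable's structural equation is replaced by its fixed value.
Prey = -3·Rainfall  [with Rainfall=4]  = -12
Births = 3·Predator  [with Predator=-4]  = -12
Deaths = |Rainfall - Prey|  [with Rainfall=4, Prey=-12]  = 16
Migration = min(Deaths, Births) - 2  [with Deaths=16, Births=-12]  = -14

-14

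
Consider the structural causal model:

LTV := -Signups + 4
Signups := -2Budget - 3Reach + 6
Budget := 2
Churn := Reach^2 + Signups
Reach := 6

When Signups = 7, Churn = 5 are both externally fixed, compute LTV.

Setting Signups = 7, Churn = 5 by intervention discards those variables' equations.
LTV = -Signups + 4  [with Signups=7]  = -3

-3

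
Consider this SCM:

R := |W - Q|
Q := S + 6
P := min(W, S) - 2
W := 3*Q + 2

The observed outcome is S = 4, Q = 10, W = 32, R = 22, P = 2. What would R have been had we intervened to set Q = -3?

Under do(Q=-3), the mechanism Q := S + 6 is discarded; Q is fixed at -3.
W = 3*Q + 2  [with Q=-3]  = -7
R = |W - Q|  [with W=-7, Q=-3]  = 4

4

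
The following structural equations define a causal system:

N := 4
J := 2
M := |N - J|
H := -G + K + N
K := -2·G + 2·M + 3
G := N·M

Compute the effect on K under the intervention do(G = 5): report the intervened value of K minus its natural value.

Intervening sets G = 5 and removes its equation (G := N·M).
M = |N - J|  [with N=4, J=2]  = 2
K = -2·G + 2·M + 3  [with G=5, M=2]  = -3
Without intervention: M = |N - J|  [with N=4, J=2]  = 2; G = N·M  [with N=4, M=2]  = 8; K = -2·G + 2·M + 3  [with G=8, M=2]  = -9.
Change = -3 − (-9) = 6.

6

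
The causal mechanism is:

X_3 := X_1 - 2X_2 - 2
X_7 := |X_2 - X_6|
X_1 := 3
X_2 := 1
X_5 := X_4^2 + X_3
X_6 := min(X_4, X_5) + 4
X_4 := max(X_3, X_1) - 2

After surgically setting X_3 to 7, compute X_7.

The intervention breaks the incoming arrows to X_3: X_3 := X_1 - 2X_2 - 2 no longer applies, and X_3 = 7.
X_4 = max(X_3, X_1) - 2  [with X_3=7, X_1=3]  = 5
X_5 = X_4^2 + X_3  [with X_4=5, X_3=7]  = 32
X_6 = min(X_4, X_5) + 4  [with X_4=5, X_5=32]  = 9
X_7 = |X_2 - X_6|  [with X_2=1, X_6=9]  = 8

8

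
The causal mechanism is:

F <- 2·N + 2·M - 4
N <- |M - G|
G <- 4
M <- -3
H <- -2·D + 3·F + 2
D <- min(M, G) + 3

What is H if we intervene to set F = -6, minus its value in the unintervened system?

The intervention breaks the incoming arrows to F: F <- 2·N + 2·M - 4 no longer applies, and F = -6.
D = min(M, G) + 3  [with M=-3, G=4]  = 0
H = -2·D + 3·F + 2  [with D=0, F=-6]  = -16
Without intervention: N = |M - G|  [with M=-3, G=4]  = 7; D = min(M, G) + 3  [with M=-3, G=4]  = 0; F = 2·N + 2·M - 4  [with N=7, M=-3]  = 4; H = -2·D + 3·F + 2  [with D=0, F=4]  = 14.
Change = -16 − 14 = -30.

-30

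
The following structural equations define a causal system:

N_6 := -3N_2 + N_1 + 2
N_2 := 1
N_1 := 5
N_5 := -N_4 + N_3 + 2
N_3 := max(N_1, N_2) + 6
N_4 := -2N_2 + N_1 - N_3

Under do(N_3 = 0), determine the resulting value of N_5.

do(N_3=0) replaces the equation N_3 := max(N_1, N_2) + 6 with the constant N_3 = 0.
N_4 = -2N_2 + N_1 - N_3  [with N_2=1, N_1=5, N_3=0]  = 3
N_5 = -N_4 + N_3 + 2  [with N_4=3, N_3=0]  = -1

-1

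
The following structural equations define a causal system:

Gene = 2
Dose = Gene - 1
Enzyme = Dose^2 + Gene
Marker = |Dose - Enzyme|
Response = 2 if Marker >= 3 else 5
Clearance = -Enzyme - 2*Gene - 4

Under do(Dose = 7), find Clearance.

Under do(Dose=7), the mechanism Dose = Gene - 1 is discarded; Dose is fixed at 7.
Enzyme = Dose^2 + Gene  [with Dose=7, Gene=2]  = 51
Clearance = -Enzyme - 2*Gene - 4  [with Enzyme=51, Gene=2]  = -59

-59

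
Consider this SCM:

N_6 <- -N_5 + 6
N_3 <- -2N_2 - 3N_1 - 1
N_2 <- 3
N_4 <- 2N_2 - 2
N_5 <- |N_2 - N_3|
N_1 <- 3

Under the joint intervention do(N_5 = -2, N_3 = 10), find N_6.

The joint intervention fixes N_5 = -2, N_3 = 10, removing each variable's own equation.
N_6 = -N_5 + 6  [with N_5=-2]  = 8

8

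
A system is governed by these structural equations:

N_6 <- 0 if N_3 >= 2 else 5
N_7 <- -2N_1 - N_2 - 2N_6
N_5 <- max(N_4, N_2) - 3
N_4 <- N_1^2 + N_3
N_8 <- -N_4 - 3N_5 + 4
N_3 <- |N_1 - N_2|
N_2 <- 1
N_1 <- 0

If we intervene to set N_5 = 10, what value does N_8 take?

-27

do(N_5=10) replaces the equation N_5 <- max(N_4, N_2) - 3 with the constant N_5 = 10.
N_3 = |N_1 - N_2|  [with N_1=0, N_2=1]  = 1
N_4 = N_1^2 + N_3  [with N_1=0, N_3=1]  = 1
N_8 = -N_4 - 3N_5 + 4  [with N_4=1, N_5=10]  = -27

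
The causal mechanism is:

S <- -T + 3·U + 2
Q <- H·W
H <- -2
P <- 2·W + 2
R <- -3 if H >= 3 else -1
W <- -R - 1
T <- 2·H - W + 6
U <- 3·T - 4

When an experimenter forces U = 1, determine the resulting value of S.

3

do(U=1) replaces the equation U <- 3·T - 4 with the constant U = 1.
R = -3 if H >= 3 else -1  [with H=-2]  = -1
W = -R - 1  [with R=-1]  = 0
T = 2·H - W + 6  [with H=-2, W=0]  = 2
S = -T + 3·U + 2  [with T=2, U=1]  = 3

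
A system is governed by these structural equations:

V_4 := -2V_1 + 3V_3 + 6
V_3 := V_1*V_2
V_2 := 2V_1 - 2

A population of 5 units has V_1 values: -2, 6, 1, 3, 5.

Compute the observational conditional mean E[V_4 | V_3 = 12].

Observing V_3=12 restricts to units where V_3's equation naturally yields 12: V_1 ∈ {-2, 3}. In that subpopulation V_4 = 46, 36, mean 41.

41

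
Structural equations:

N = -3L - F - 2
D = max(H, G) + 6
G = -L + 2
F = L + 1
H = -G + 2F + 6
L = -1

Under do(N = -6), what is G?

3

Under do(N=-6), the mechanism N = -3L - F - 2 is discarded; N is fixed at -6.
Since G is not a descendant of the intervened variable, it is unaffected.
G = -L + 2  [with L=-1]  = 3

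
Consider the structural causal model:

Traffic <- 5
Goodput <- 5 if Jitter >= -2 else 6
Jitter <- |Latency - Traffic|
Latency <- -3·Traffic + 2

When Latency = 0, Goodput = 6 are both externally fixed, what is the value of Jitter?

The joint intervention fixes Latency = 0, Goodput = 6, removing each variable's own equation.
Jitter = |Latency - Traffic|  [with Latency=0, Traffic=5]  = 5

5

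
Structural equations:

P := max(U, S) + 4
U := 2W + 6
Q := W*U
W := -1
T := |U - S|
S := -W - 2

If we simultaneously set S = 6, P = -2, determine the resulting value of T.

Setting S = 6, P = -2 by intervention discards those variables' equations.
U = 2W + 6  [with W=-1]  = 4
T = |U - S|  [with U=4, S=6]  = 2

2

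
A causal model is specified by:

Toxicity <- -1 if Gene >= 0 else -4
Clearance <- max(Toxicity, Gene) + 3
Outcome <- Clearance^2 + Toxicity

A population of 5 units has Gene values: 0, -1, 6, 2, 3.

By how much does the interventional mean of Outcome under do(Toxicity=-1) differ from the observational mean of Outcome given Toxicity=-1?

Under do(Toxicity=-1), Toxicity's equation is replaced by Toxicity=-1 for every unit. Per-unit Outcome: 8, 3, 80, 24, 35. Mean = 30.
E[Outcome|Toxicity=-1] averages over only the 4 units with Toxicity=-1 (Gene = 0, 6, 2, 3): Outcome = 8, 80, 24, 35, mean 36.75.
Difference = 30 − 36.75 = -6.75.

-6.75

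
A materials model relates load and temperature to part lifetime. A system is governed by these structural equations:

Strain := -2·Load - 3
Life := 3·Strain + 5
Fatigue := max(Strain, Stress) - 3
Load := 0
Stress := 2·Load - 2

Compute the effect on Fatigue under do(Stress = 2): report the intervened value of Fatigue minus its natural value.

4

Under do(Stress=2), the mechanism Stress := 2·Load - 2 is discarded; Stress is fixed at 2.
Strain = -2·Load - 3  [with Load=0]  = -3
Fatigue = max(Strain, Stress) - 3  [with Strain=-3, Stress=2]  = -1
Without intervention: Stress = 2·Load - 2  [with Load=0]  = -2; Strain = -2·Load - 3  [with Load=0]  = -3; Fatigue = max(Strain, Stress) - 3  [with Strain=-3, Stress=-2]  = -5.
Change = -1 − (-5) = 4.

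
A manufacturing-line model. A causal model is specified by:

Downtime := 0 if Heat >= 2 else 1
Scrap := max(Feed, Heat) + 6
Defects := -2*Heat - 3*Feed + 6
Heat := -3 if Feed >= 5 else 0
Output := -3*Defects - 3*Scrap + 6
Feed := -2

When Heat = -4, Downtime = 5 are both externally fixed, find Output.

Setting Heat = -4, Downtime = 5 by intervention discards those variables' equations.
Defects = -2*Heat - 3*Feed + 6  [with Heat=-4, Feed=-2]  = 20
Scrap = max(Feed, Heat) + 6  [with Feed=-2, Heat=-4]  = 4
Output = -3*Defects - 3*Scrap + 6  [with Defects=20, Scrap=4]  = -66

-66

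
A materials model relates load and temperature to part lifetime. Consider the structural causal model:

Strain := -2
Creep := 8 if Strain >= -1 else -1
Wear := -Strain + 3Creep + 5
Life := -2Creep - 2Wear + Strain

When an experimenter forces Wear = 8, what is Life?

-16

The intervention breaks the incoming arrows to Wear: Wear := -Strain + 3Creep + 5 no longer applies, and Wear = 8.
Creep = 8 if Strain >= -1 else -1  [with Strain=-2]  = -1
Life = -2Creep - 2Wear + Strain  [with Creep=-1, Wear=8, Strain=-2]  = -16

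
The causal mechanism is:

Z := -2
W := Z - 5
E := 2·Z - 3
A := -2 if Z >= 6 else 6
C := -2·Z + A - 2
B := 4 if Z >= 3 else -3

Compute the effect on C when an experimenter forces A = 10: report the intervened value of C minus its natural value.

The intervention breaks the incoming arrows to A: A := -2 if Z >= 6 else 6 no longer applies, and A = 10.
C = -2·Z + A - 2  [with Z=-2, A=10]  = 12
Without intervention: A = -2 if Z >= 6 else 6  [with Z=-2]  = 6; C = -2·Z + A - 2  [with Z=-2, A=6]  = 8.
Change = 12 − 8 = 4.

4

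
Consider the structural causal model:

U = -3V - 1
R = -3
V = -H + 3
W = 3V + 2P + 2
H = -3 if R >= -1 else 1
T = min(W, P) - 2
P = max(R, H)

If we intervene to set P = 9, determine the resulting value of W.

26

do(P=9) replaces the equation P = max(R, H) with the constant P = 9.
H = -3 if R >= -1 else 1  [with R=-3]  = 1
V = -H + 3  [with H=1]  = 2
W = 3V + 2P + 2  [with V=2, P=9]  = 26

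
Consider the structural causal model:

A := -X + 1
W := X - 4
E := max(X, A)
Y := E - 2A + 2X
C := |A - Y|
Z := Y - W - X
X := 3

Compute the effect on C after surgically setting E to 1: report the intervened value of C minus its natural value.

-2

The intervention breaks the incoming arrows to E: E := max(X, A) no longer applies, and E = 1.
A = -X + 1  [with X=3]  = -2
Y = E - 2A + 2X  [with E=1, A=-2, X=3]  = 11
C = |A - Y|  [with A=-2, Y=11]  = 13
Without intervention: A = -X + 1  [with X=3]  = -2; E = max(X, A)  [with X=3, A=-2]  = 3; Y = E - 2A + 2X  [with E=3, A=-2, X=3]  = 13; C = |A - Y|  [with A=-2, Y=13]  = 15.
Change = 13 − 15 = -2.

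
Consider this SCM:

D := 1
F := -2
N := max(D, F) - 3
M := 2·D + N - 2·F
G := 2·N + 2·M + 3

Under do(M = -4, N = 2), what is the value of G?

The joint intervention fixes M = -4, N = 2, removing each variable's own equation.
G = 2·N + 2·M + 3  [with N=2, M=-4]  = -1

-1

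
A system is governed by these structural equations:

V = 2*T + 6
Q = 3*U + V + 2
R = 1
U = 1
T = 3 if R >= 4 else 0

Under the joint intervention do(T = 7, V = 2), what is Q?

7

Setting T = 7, V = 2 by intervention discards those variables' equations.
Q = 3*U + V + 2  [with U=1, V=2]  = 7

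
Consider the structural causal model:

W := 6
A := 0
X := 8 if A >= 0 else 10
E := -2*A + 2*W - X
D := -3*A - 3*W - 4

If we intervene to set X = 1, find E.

11

The intervention breaks the incoming arrows to X: X := 8 if A >= 0 else 10 no longer applies, and X = 1.
E = -2*A + 2*W - X  [with A=0, W=6, X=1]  = 11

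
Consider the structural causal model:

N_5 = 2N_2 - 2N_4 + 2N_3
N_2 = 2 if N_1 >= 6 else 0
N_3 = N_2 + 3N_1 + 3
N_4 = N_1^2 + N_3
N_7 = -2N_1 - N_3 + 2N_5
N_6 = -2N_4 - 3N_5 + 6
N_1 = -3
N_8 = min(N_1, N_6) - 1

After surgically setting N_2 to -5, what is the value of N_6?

94

Under do(N_2=-5), the mechanism N_2 = 2 if N_1 >= 6 else 0 is discarded; N_2 is fixed at -5.
N_3 = N_2 + 3N_1 + 3  [with N_2=-5, N_1=-3]  = -11
N_4 = N_1^2 + N_3  [with N_1=-3, N_3=-11]  = -2
N_5 = 2N_2 - 2N_4 + 2N_3  [with N_2=-5, N_4=-2, N_3=-11]  = -28
N_6 = -2N_4 - 3N_5 + 6  [with N_4=-2, N_5=-28]  = 94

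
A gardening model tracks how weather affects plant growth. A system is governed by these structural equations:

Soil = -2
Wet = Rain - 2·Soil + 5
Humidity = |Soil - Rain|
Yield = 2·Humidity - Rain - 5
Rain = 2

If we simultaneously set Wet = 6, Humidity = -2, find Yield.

Setting Wet = 6, Humidity = -2 by intervention discards those variables' equations.
Yield = 2·Humidity - Rain - 5  [with Humidity=-2, Rain=2]  = -11

-11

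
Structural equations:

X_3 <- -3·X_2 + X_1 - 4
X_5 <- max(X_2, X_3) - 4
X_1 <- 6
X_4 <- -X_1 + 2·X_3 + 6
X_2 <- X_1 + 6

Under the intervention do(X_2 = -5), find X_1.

6

Under do(X_2=-5), the mechanism X_2 <- X_1 + 6 is discarded; X_2 is fixed at -5.
X_1 is not downstream of the intervention, so its value is determined by the original equations.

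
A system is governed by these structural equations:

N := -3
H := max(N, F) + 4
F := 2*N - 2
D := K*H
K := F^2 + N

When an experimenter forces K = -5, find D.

-5

do(K=-5) replaces the equation K := F^2 + N with the constant K = -5.
F = 2*N - 2  [with N=-3]  = -8
H = max(N, F) + 4  [with N=-3, F=-8]  = 1
D = K*H  [with K=-5, H=1]  = -5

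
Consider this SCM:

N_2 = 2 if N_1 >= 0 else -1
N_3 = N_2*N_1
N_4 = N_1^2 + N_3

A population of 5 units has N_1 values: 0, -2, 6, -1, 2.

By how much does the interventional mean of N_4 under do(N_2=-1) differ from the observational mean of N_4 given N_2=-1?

do(N_2=-1) breaks N_2's dependence on N_1. With N_2=-1 fixed, N_4 across the units is 0, 6, 30, 2, 2, mean 8.
Observing N_2=-1 restricts to units where N_2's equation naturally yields -1: N_1 ∈ {-2, -1}. In that subpopulation N_4 = 6, 2, mean 4.
Difference = 8 − 4 = 4.

4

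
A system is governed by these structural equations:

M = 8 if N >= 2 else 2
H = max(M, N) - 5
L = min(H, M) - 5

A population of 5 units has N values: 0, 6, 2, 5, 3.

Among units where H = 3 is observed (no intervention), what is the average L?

E[L|H=3] averages over only the 4 units with H=3 (N = 6, 2, 5, 3): L = -2, -2, -2, -2, mean -2.

-2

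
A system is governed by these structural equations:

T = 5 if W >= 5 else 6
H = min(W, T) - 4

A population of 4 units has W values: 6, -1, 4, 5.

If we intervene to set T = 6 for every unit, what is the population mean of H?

Every unit gets T=6 under the intervention. H values become 2, -5, 0, 1; E[H|do(T=6)] = -0.5.

-0.5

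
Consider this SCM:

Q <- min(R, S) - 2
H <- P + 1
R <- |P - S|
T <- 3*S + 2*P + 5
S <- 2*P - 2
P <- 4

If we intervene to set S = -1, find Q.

-3

do(S=-1) replaces the equation S <- 2*P - 2 with the constant S = -1.
R = |P - S|  [with P=4, S=-1]  = 5
Q = min(R, S) - 2  [with R=5, S=-1]  = -3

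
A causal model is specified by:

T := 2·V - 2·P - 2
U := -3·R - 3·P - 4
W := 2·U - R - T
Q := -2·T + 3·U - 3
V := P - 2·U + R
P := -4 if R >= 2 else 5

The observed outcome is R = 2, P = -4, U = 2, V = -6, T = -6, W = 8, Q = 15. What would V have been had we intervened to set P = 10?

Under do(P=10), the mechanism P := -4 if R >= 2 else 5 is discarded; P is fixed at 10.
U = -3·R - 3·P - 4  [with R=2, P=10]  = -40
V = P - 2·U + R  [with P=10, U=-40, R=2]  = 92

92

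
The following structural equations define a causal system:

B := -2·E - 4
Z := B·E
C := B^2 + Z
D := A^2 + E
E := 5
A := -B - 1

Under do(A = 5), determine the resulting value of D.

30

Intervening sets A = 5 and removes its equation (A := -B - 1).
D = A^2 + E  [with A=5, E=5]  = 30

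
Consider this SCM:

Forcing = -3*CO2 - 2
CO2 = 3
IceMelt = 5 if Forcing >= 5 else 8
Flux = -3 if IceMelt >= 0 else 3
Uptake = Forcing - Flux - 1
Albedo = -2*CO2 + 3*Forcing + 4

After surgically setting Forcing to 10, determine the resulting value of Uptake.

Under do(Forcing=10), the mechanism Forcing = -3*CO2 - 2 is discarded; Forcing is fixed at 10.
IceMelt = 5 if Forcing >= 5 else 8  [with Forcing=10]  = 5
Flux = -3 if IceMelt >= 0 else 3  [with IceMelt=5]  = -3
Uptake = Forcing - Flux - 1  [with Forcing=10, Flux=-3]  = 12

12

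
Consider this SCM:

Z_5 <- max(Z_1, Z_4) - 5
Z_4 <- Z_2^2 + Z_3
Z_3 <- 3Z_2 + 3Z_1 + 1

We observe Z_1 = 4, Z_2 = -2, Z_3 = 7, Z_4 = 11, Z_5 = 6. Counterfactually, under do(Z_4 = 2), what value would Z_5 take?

Intervening sets Z_4 = 2 and removes its equation (Z_4 <- Z_2^2 + Z_3).
Z_5 = max(Z_1, Z_4) - 5  [with Z_1=4, Z_4=2]  = -1

-1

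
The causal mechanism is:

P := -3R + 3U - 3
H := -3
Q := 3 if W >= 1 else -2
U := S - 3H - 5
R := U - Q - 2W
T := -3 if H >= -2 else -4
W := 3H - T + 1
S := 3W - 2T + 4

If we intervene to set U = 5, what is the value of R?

15

Under do(U=5), the mechanism U := S - 3H - 5 is discarded; U is fixed at 5.
T = -3 if H >= -2 else -4  [with H=-3]  = -4
W = 3H - T + 1  [with H=-3, T=-4]  = -4
Q = 3 if W >= 1 else -2  [with W=-4]  = -2
R = U - Q - 2W  [with U=5, Q=-2, W=-4]  = 15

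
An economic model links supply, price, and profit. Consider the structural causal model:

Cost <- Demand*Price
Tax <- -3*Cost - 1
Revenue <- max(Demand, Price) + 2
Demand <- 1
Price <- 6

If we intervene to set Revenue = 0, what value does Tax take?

Intervening sets Revenue = 0 and removes its equation (Revenue <- max(Demand, Price) + 2).
No directed path runs from Revenue to Tax, so Tax keeps its natural value.
Cost = Demand*Price  [with Demand=1, Price=6]  = 6
Tax = -3*Cost - 1  [with Cost=6]  = -19

-19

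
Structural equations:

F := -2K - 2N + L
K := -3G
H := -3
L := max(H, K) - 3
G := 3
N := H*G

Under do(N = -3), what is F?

18

Under do(N=-3), the mechanism N := H*G is discarded; N is fixed at -3.
K = -3G  [with G=3]  = -9
L = max(H, K) - 3  [with H=-3, K=-9]  = -6
F = -2K - 2N + L  [with K=-9, N=-3, L=-6]  = 18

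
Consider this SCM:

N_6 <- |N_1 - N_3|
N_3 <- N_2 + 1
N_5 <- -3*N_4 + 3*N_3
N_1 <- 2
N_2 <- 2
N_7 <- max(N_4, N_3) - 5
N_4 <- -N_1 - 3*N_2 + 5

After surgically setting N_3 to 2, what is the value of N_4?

The intervention breaks the incoming arrows to N_3: N_3 <- N_2 + 1 no longer applies, and N_3 = 2.
N_4 is not downstream of the intervention, so its value is determined by the original equations.
N_4 = -N_1 - 3*N_2 + 5  [with N_1=2, N_2=2]  = -3

-3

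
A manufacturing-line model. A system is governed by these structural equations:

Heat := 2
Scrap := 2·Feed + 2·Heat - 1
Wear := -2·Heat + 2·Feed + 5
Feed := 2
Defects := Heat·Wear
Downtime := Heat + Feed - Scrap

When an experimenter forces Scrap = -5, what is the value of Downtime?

The intervention breaks the incoming arrows to Scrap: Scrap := 2·Feed + 2·Heat - 1 no longer applies, and Scrap = -5.
Downtime = Heat + Feed - Scrap  [with Heat=2, Feed=2, Scrap=-5]  = 9

9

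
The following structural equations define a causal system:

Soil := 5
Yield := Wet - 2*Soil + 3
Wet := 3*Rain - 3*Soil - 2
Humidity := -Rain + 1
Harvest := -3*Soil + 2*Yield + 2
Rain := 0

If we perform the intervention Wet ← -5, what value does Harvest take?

The intervention breaks the incoming arrows to Wet: Wet := 3*Rain - 3*Soil - 2 no longer applies, and Wet = -5.
Yield = Wet - 2*Soil + 3  [with Wet=-5, Soil=5]  = -12
Harvest = -3*Soil + 2*Yield + 2  [with Soil=5, Yield=-12]  = -37

-37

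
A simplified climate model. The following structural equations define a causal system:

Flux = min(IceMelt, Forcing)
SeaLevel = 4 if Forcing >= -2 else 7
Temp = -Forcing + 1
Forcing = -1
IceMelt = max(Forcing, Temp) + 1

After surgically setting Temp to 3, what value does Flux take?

-1

do(Temp=3) replaces the equation Temp = -Forcing + 1 with the constant Temp = 3.
IceMelt = max(Forcing, Temp) + 1  [with Forcing=-1, Temp=3]  = 4
Flux = min(IceMelt, Forcing)  [with IceMelt=4, Forcing=-1]  = -1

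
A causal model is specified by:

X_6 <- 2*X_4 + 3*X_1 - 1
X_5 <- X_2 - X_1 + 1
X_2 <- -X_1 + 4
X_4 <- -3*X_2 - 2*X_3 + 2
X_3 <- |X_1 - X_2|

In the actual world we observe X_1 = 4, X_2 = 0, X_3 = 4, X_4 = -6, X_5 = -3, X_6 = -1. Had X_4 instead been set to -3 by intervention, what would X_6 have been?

Under do(X_4=-3), the mechanism X_4 <- -3*X_2 - 2*X_3 + 2 is discarded; X_4 is fixed at -3.
X_6 = 2*X_4 + 3*X_1 - 1  [with X_4=-3, X_1=4]  = 5

5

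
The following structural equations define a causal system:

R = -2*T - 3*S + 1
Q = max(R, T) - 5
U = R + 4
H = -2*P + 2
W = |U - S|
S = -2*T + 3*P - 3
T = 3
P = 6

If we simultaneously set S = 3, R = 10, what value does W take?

The joint intervention fixes S = 3, R = 10, removing each variable's own equation.
U = R + 4  [with R=10]  = 14
W = |U - S|  [with U=14, S=3]  = 11

11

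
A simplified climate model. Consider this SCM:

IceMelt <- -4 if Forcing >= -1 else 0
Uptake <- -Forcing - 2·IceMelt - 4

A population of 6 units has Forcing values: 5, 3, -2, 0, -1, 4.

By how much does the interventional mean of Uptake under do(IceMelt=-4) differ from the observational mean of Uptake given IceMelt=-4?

The intervention sets IceMelt=-4 in all 6 units regardless of Forcing. Recomputing Uptake per unit gives -1, 1, 6, 4, 5, 0; average 2.5.
Conditioning on IceMelt=-4 selects the 5 unit(s) with Forcing ∈ {5, 3, 0, -1, 4}. Their Uptake values: -1, 1, 4, 5, 0. Mean = 1.8.
Difference = 2.5 − 1.8 = 0.7.

0.7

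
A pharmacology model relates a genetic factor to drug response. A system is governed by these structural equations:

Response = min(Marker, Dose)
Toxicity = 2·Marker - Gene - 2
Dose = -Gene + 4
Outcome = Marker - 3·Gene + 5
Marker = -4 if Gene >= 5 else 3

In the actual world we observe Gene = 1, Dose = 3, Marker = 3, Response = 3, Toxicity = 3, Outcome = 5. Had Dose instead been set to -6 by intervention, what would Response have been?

-6

Under do(Dose=-6), the mechanism Dose = -Gene + 4 is discarded; Dose is fixed at -6.
Marker = -4 if Gene >= 5 else 3  [with Gene=1]  = 3
Response = min(Marker, Dose)  [with Marker=3, Dose=-6]  = -6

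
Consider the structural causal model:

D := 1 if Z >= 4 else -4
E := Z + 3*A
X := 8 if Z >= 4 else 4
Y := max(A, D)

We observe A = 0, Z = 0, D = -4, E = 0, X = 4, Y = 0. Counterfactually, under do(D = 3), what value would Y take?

The intervention breaks the incoming arrows to D: D := 1 if Z >= 4 else -4 no longer applies, and D = 3.
Y = max(A, D)  [with A=0, D=3]  = 3

3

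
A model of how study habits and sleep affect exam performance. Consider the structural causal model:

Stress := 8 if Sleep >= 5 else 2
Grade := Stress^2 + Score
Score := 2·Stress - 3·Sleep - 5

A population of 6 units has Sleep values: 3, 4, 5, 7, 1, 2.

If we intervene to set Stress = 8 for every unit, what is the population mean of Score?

0

Every unit gets Stress=8 under the intervention. Score values become 2, -1, -4, -10, 8, 5; E[Score|do(Stress=8)] = 0.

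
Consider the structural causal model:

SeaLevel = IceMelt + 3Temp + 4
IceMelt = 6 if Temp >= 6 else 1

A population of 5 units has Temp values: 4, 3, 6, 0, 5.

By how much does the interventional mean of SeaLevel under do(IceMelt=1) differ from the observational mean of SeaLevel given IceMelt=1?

1.8

Every unit gets IceMelt=1 under the intervention. SeaLevel values become 17, 14, 23, 5, 20; E[SeaLevel|do(IceMelt=1)] = 15.8.
E[SeaLevel|IceMelt=1] averages over only the 4 units with IceMelt=1 (Temp = 4, 3, 0, 5): SeaLevel = 17, 14, 5, 20, mean 14.
Difference = 15.8 − 14 = 1.8.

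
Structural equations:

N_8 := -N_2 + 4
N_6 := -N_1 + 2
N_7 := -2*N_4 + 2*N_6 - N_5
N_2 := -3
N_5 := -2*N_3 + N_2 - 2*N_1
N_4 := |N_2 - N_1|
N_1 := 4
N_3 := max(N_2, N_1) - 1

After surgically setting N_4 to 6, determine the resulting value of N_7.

1

The intervention breaks the incoming arrows to N_4: N_4 := |N_2 - N_1| no longer applies, and N_4 = 6.
N_3 = max(N_2, N_1) - 1  [with N_2=-3, N_1=4]  = 3
N_5 = -2*N_3 + N_2 - 2*N_1  [with N_3=3, N_2=-3, N_1=4]  = -17
N_6 = -N_1 + 2  [with N_1=4]  = -2
N_7 = -2*N_4 + 2*N_6 - N_5  [with N_4=6, N_6=-2, N_5=-17]  = 1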